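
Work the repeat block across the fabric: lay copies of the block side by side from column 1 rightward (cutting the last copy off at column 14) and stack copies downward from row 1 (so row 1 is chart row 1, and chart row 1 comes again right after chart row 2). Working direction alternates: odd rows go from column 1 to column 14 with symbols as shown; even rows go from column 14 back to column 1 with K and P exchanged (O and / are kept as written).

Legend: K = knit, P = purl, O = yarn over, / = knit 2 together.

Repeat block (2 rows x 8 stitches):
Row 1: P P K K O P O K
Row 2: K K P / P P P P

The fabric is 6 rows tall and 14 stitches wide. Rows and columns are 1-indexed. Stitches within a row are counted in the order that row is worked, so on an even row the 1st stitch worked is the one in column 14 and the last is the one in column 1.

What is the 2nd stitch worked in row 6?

Result:
K

Derivation:
Row 6: (6-1) mod 2 = 1, so use chart row 2. Even row -> WS.
Chart row 2 tiled across columns 1-14: K K P / P P P P K K P / P P
Wrong side: read the tiled row from column 14 down to 1 and exchange K with P (leave O, /).
Row 6 as worked: K K / K P P K K K K / K P P
Stitch 2 in working order -> K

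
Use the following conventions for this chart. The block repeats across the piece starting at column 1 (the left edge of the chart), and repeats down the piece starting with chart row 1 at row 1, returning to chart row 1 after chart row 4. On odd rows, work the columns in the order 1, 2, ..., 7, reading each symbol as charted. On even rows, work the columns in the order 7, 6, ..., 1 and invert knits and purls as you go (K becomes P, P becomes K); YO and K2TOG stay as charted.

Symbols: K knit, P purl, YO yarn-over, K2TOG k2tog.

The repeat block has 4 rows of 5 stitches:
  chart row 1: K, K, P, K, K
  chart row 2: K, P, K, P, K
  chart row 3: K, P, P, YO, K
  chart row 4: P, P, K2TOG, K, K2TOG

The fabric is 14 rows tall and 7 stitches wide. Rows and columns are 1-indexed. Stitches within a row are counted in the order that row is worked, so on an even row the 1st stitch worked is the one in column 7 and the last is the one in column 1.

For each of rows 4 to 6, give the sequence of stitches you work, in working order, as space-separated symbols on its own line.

Result:
K K K2TOG P K2TOG K K
K K P K K K K
K P P K P K P

Derivation:
Row 4: chart row 4, WS - tiled (columns 1-7): P P K2TOG K K2TOG P P; work from column 7 back to 1 with K<->P swapped.
Row 5: chart row 1, RS - tile across columns 1-7 and work as-is.
Row 6: chart row 2, WS - tiled (columns 1-7): K P K P K K P; work from column 7 back to 1 with K<->P swapped.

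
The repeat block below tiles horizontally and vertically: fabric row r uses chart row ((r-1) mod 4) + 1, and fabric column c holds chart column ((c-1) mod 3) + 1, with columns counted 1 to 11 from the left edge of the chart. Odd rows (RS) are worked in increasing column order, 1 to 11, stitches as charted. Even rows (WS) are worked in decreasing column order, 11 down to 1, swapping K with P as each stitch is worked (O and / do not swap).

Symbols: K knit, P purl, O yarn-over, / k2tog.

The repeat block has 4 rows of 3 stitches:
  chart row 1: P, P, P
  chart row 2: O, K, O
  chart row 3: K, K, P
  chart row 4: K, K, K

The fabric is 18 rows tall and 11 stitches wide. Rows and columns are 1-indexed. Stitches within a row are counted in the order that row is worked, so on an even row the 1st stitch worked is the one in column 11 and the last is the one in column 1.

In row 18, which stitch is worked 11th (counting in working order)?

Row 18 uses chart row ((18-1) mod 4)+1 = 2. Row 18 is even, so WS.
Chart row 2 tiled across columns 1-11: O K O O K O O K O O K
WS: work from column 11 back to column 1 (reverse the tiled row), swapping K<->P (O and / unchanged).
Row 18 as worked: P O O P O O P O O P O
Counting 11 along the worked row gives O.

Result:
O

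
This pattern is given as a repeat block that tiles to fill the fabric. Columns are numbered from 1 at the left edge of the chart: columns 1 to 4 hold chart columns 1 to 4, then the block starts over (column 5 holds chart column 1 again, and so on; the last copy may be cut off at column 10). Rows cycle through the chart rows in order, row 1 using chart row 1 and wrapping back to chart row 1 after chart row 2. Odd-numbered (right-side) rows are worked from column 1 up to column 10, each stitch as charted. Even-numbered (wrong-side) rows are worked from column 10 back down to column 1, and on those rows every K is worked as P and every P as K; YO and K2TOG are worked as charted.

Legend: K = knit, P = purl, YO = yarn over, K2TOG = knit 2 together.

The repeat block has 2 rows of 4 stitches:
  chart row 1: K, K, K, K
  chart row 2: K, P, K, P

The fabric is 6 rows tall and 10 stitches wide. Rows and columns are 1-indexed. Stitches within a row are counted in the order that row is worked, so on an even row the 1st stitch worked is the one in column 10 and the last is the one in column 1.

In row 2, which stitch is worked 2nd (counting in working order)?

For row 2: chart row = ((2-1) mod 2) + 1 = 2; this is a WS (even) row.
Chart row 2 tiled across columns 1-10: K P K P K P K P K P
Wrong side: read the tiled row from column 10 down to 1 and exchange K with P (leave YO, K2TOG).
Row 2 as worked: K P K P K P K P K P
Counting 2 along the worked row gives P.

Result:
P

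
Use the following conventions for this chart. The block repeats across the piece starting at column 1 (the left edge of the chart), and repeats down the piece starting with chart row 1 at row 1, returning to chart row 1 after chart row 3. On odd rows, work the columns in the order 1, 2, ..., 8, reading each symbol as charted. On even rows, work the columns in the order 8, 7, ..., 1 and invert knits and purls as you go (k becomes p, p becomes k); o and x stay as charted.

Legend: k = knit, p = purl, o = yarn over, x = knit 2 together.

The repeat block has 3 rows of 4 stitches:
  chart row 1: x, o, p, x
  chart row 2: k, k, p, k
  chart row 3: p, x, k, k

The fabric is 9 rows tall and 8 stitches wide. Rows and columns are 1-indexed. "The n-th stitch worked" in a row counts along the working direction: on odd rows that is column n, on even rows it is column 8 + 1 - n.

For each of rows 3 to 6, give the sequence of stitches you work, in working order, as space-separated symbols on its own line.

Rows as worked:
p x k k p x k k
x k o x x k o x
k k p k k k p k
p p x k p p x k

Derivation:
Row 3: chart row 3, RS - tile across columns 1-8 and work as-is.
Row 4: chart row 1, WS - tiled (columns 1-8): x o p x x o p x; work from column 8 back to 1 with k<->p swapped.
Row 5: chart row 2, RS - tile across columns 1-8 and work as-is.
Row 6: chart row 3, WS - tiled (columns 1-8): p x k k p x k k; work from column 8 back to 1 with k<->p swapped.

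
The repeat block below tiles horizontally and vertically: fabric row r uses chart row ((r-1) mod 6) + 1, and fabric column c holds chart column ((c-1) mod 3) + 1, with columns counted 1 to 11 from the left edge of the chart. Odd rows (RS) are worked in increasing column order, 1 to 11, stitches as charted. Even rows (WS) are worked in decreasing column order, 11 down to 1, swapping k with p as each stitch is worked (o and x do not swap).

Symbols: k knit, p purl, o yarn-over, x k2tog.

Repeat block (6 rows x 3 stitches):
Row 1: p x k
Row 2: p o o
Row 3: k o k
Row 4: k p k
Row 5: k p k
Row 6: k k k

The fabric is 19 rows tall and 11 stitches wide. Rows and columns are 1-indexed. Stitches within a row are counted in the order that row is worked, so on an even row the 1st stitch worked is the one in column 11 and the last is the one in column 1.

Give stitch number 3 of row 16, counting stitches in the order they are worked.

Row 16: (16-1) mod 6 = 3, so use chart row 4. Even row -> WS.
Chart row 4 tiled across columns 1-11: k p k k p k k p k k p
Wrong side: read the tiled row from column 11 down to 1 and exchange k with p (leave o, x).
Row 16 as worked: k p p k p p k p p k p
Counting 3 along the worked row gives p.

Result:
p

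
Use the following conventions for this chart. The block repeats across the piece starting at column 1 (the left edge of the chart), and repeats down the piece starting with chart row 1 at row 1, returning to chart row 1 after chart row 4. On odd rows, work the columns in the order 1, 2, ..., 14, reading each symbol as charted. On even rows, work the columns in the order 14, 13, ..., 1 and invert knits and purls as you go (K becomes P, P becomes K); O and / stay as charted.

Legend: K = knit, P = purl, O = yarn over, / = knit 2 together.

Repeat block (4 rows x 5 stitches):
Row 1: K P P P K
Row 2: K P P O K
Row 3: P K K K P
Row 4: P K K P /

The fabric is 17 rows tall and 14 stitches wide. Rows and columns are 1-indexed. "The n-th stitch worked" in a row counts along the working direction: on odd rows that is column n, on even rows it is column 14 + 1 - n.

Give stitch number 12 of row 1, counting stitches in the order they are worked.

Stitch:
P

Derivation:
For row 1: chart row = ((1-1) mod 4) + 1 = 1; this is a RS (odd) row.
Chart row 1 tiled across columns 1-14: K P P P K K P P P K K P P P
Right side: take the tiled row as-is (worked left to right from column 1).
Stitch 12 in working order -> P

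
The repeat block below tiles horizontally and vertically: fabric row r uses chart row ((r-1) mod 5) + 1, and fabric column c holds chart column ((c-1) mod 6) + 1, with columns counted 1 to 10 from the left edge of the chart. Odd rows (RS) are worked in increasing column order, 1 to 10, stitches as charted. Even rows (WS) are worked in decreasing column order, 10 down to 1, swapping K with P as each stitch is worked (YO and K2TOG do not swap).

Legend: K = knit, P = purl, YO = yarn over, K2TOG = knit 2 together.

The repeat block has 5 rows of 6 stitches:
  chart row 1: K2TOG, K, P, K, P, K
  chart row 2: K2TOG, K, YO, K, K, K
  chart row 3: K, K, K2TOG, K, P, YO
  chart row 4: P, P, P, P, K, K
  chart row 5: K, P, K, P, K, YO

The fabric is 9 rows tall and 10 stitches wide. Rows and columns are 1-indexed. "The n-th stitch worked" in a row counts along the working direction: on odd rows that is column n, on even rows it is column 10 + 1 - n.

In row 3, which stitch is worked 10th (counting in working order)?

For row 3: chart row = ((3-1) mod 5) + 1 = 3; this is a RS (odd) row.
Chart row 3 tiled across columns 1-10: K K K2TOG K P YO K K K2TOG K
Right side: take the tiled row as-is (worked left to right from column 1).
Counting 10 along the worked row gives K.

== STITCH ==
K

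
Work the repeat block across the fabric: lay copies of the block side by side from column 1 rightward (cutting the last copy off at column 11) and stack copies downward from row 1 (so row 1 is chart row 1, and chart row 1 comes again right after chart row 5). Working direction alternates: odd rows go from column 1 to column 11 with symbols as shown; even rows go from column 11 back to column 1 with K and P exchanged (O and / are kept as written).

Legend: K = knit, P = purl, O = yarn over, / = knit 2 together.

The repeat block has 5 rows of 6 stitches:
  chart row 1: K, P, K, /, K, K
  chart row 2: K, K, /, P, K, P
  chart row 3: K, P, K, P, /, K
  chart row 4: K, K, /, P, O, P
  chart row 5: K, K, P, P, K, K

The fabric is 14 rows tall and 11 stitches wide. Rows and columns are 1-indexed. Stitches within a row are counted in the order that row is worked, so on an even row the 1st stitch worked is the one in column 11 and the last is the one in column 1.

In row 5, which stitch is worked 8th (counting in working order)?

Result:
K

Derivation:
Row 5 uses chart row ((5-1) mod 5)+1 = 5. Row 5 is odd, so RS.
Chart row 5 tiled across columns 1-11: K K P P K K K K P P K
RS: work column 1 to column 11, symbols as charted — the tiled row is the row as worked.
Counting 8 along the worked row gives K.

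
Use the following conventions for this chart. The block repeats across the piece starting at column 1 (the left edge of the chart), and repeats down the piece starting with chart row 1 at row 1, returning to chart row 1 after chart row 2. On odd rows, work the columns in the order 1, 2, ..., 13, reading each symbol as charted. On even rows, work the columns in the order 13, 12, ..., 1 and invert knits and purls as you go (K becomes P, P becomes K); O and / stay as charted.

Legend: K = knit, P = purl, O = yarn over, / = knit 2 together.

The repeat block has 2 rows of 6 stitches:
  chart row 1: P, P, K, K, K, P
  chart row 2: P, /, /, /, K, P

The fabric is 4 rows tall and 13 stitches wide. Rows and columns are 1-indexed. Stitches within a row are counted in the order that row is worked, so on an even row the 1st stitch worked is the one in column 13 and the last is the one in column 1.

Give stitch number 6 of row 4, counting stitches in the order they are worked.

For row 4: chart row = ((4-1) mod 2) + 1 = 2; this is a WS (even) row.
Chart row 2 tiled across columns 1-13: P / / / K P P / / / K P P
WS row: flip the tiled sequence (start at column 13) and apply K<->P; O and / stay.
Row 4 as worked: K K P / / / K K P / / / K
Stitch 6 in working order -> /

Stitch:
/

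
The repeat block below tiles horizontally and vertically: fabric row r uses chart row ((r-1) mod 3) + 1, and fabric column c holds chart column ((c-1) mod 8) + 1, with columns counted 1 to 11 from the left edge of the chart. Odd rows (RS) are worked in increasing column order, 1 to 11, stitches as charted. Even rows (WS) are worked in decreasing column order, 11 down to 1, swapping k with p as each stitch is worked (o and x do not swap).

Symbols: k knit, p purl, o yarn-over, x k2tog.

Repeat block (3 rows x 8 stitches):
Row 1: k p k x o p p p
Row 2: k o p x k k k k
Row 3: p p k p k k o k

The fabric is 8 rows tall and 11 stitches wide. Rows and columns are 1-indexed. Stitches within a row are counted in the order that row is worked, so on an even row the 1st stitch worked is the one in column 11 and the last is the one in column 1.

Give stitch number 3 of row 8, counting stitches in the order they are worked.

Row 8 uses chart row ((8-1) mod 3)+1 = 2. Row 8 is even, so WS.
Chart row 2 tiled across columns 1-11: k o p x k k k k k o p
WS: work from column 11 back to column 1 (reverse the tiled row), swapping k<->p (o and x unchanged).
Row 8 as worked: k o p p p p p x k o p
Stitch 3 in working order -> p

Result:
p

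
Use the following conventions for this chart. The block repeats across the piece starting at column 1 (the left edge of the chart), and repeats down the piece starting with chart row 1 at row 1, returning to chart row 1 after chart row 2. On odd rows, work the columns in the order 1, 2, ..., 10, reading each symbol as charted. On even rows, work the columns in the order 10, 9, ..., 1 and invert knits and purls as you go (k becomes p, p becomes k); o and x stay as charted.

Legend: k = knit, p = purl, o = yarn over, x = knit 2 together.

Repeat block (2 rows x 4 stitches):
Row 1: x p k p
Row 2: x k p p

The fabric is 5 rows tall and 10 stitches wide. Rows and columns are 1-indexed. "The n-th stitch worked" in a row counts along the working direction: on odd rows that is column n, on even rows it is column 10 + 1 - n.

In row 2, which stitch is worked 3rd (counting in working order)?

Row 2: (2-1) mod 2 = 1, so use chart row 2. Even row -> WS.
Chart row 2 tiled across columns 1-10: x k p p x k p p x k
WS row: flip the tiled sequence (start at column 10) and apply k<->p; o and x stay.
Row 2 as worked: p x k k p x k k p x
The 3rd stitch worked is k.

Stitch:
k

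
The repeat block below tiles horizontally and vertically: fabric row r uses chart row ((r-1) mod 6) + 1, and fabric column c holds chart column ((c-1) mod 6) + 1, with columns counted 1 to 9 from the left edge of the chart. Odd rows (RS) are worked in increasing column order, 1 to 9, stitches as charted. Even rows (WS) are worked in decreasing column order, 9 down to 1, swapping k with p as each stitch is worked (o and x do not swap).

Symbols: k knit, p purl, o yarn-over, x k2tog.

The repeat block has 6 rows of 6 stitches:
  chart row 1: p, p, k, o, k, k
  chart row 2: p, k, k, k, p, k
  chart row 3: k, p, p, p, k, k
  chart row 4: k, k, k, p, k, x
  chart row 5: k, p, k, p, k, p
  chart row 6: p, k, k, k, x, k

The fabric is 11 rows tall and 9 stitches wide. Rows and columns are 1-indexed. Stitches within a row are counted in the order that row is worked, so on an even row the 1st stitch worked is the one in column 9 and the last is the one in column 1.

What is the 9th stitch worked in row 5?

Stitch:
k

Derivation:
Row 5 uses chart row ((5-1) mod 6)+1 = 5. Row 5 is odd, so RS.
Chart row 5 tiled across columns 1-9: k p k p k p k p k
RS row: no reversal, no swap; stitch n worked = column n.
The 9th stitch worked is k.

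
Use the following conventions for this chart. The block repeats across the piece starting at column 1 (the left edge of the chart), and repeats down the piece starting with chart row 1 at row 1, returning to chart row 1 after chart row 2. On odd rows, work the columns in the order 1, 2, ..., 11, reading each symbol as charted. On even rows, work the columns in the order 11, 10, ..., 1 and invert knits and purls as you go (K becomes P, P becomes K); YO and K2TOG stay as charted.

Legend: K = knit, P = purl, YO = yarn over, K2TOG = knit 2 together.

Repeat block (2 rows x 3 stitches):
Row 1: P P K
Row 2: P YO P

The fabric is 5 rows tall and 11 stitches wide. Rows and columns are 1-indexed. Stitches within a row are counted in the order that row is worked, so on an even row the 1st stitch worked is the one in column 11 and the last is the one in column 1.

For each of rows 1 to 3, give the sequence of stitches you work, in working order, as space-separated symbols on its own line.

Row 1: chart row 1, RS - tile across columns 1-11 and work as-is.
Row 2: chart row 2, WS - tiled (columns 1-11): P YO P P YO P P YO P P YO; work from column 11 back to 1 with K<->P swapped.
Row 3: chart row 1, RS - tile across columns 1-11 and work as-is.

== ROWS AS WORKED ==
P P K P P K P P K P P
YO K K YO K K YO K K YO K
P P K P P K P P K P P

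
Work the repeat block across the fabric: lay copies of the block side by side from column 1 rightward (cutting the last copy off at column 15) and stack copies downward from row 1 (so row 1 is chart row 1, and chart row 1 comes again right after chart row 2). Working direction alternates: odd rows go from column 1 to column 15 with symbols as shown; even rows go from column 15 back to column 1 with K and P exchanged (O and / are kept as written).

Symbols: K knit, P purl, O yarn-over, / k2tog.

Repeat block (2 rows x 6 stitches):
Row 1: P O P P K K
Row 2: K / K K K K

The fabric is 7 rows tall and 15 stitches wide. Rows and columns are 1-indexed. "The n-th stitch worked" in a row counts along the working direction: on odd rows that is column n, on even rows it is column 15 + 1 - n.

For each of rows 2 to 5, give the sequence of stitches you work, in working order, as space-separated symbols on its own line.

Result:
P / P P P P P / P P P P P / P
P O P P K K P O P P K K P O P
P / P P P P P / P P P P P / P
P O P P K K P O P P K K P O P

Derivation:
Row 2: chart row 2, WS - tiled (columns 1-15): K / K K K K K / K K K K K / K; work from column 15 back to 1 with K<->P swapped.
Row 3: chart row 1, RS - tile across columns 1-15 and work as-is.
Row 4: chart row 2, WS - tiled (columns 1-15): K / K K K K K / K K K K K / K; work from column 15 back to 1 with K<->P swapped.
Row 5: chart row 1, RS - tile across columns 1-15 and work as-is.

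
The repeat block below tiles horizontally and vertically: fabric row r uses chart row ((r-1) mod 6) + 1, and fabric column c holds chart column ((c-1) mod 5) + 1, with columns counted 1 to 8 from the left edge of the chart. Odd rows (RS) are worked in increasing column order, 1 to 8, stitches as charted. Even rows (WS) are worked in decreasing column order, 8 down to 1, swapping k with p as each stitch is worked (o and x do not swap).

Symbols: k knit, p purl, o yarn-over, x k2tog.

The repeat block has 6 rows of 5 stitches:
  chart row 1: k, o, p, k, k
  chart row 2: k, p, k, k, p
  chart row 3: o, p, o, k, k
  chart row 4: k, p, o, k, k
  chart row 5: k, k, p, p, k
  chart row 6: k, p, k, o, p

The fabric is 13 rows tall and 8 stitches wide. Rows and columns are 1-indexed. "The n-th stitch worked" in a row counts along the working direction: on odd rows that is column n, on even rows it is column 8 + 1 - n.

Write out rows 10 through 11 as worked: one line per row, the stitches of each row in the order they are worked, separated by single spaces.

Row 10: chart row 4, WS - tiled (columns 1-8): k p o k k k p o; work from column 8 back to 1 with k<->p swapped.
Row 11: chart row 5, RS - tile across columns 1-8 and work as-is.

== ROWS AS WORKED ==
o k p p p o k p
k k p p k k k p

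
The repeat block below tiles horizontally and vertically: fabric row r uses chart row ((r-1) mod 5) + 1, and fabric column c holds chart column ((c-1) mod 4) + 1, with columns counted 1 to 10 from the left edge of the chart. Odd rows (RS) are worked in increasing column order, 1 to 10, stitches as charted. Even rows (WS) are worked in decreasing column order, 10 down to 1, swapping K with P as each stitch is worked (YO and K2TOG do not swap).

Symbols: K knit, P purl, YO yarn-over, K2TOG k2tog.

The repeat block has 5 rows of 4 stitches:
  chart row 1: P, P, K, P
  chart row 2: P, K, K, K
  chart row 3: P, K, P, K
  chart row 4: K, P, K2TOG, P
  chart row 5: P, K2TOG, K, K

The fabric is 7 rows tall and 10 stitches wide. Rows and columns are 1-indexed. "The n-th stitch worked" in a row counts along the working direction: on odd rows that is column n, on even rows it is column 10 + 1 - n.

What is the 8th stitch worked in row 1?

Result:
P

Derivation:
Row 1: (1-1) mod 5 = 0, so use chart row 1. Odd row -> RS.
Chart row 1 tiled across columns 1-10: P P K P P P K P P P
RS row: no reversal, no swap; stitch n worked = column n.
Stitch 8 in working order -> P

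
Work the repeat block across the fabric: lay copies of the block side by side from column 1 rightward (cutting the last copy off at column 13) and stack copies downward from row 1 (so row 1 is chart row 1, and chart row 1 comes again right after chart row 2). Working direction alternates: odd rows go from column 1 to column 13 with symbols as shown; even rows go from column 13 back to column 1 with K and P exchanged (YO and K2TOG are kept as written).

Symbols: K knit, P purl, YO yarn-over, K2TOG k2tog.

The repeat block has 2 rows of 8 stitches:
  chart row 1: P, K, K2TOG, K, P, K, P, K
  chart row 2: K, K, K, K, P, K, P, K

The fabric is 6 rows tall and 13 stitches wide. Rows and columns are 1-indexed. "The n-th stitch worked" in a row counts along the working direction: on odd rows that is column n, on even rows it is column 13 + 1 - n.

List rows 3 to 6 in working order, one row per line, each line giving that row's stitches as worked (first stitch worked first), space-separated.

Result:
P K K2TOG K P K P K P K K2TOG K P
K P P P P P K P K P P P P
P K K2TOG K P K P K P K K2TOG K P
K P P P P P K P K P P P P

Derivation:
Row 3: chart row 1, RS - tile across columns 1-13 and work as-is.
Row 4: chart row 2, WS - tiled (columns 1-13): K K K K P K P K K K K K P; work from column 13 back to 1 with K<->P swapped.
Row 5: chart row 1, RS - tile across columns 1-13 and work as-is.
Row 6: chart row 2, WS - tiled (columns 1-13): K K K K P K P K K K K K P; work from column 13 back to 1 with K<->P swapped.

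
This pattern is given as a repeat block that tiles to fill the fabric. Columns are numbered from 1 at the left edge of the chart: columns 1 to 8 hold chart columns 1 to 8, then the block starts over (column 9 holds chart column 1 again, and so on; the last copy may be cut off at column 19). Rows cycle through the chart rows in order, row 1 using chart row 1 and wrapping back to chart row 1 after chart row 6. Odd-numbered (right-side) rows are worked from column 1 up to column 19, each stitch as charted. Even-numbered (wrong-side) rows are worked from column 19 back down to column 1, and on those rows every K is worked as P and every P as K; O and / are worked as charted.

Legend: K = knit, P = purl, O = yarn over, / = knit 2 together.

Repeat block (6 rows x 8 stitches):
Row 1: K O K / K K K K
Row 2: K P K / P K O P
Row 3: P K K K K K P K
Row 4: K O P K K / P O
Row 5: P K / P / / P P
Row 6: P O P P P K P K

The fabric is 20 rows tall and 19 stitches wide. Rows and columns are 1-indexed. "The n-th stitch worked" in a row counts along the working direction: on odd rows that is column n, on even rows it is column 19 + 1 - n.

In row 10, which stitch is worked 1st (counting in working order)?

== STITCH ==
K

Derivation:
Row 10 uses chart row ((10-1) mod 6)+1 = 4. Row 10 is even, so WS.
Chart row 4 tiled across columns 1-19: K O P K K / P O K O P K K / P O K O P
WS row: flip the tiled sequence (start at column 19) and apply K<->P; O and / stay.
Row 10 as worked: K O P O K / P P K O P O K / P P K O P
Stitch 1 in working order -> K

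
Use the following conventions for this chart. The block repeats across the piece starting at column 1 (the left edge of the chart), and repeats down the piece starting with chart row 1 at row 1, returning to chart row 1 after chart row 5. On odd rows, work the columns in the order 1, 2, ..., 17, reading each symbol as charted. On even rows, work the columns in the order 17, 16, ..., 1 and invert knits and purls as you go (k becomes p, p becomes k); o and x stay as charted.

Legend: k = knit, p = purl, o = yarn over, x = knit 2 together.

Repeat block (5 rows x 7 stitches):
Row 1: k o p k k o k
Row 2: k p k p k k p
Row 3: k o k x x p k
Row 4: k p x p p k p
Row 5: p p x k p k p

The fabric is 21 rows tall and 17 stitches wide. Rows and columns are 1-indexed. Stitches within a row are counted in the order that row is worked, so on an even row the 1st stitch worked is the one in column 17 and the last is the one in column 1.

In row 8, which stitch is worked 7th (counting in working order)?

For row 8: chart row = ((8-1) mod 5) + 1 = 3; this is a WS (even) row.
Chart row 3 tiled across columns 1-17: k o k x x p k k o k x x p k k o k
Wrong side: read the tiled row from column 17 down to 1 and exchange k with p (leave o, x).
Row 8 as worked: p o p p k x x p o p p k x x p o p
Stitch 7 in working order -> x

== STITCH ==
x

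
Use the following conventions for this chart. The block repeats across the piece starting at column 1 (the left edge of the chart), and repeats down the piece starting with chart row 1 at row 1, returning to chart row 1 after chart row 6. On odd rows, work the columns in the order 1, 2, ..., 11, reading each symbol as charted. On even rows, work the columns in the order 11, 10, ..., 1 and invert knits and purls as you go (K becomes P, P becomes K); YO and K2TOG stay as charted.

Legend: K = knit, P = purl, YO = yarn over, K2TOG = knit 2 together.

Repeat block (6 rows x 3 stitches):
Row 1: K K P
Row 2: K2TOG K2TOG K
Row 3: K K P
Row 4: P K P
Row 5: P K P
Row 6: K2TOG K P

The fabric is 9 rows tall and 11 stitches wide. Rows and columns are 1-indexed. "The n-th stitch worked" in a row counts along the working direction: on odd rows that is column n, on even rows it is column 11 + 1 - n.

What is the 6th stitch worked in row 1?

Result:
P

Derivation:
Row 1 uses chart row ((1-1) mod 6)+1 = 1. Row 1 is odd, so RS.
Chart row 1 tiled across columns 1-11: K K P K K P K K P K K
Right side: take the tiled row as-is (worked left to right from column 1).
Counting 6 along the worked row gives P.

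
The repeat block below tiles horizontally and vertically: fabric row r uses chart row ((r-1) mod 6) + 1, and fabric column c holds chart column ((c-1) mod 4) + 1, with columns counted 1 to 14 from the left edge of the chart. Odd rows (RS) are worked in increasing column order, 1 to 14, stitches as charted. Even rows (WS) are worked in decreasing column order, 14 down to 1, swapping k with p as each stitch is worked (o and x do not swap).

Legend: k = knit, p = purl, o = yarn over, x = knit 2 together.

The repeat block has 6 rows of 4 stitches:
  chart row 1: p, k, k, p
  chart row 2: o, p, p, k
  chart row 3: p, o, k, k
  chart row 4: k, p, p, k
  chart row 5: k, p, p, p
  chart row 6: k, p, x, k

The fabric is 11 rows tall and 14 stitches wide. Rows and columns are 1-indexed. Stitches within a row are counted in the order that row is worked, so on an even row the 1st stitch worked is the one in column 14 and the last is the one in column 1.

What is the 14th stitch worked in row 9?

Row 9: (9-1) mod 6 = 2, so use chart row 3. Odd row -> RS.
Chart row 3 tiled across columns 1-14: p o k k p o k k p o k k p o
Right side: take the tiled row as-is (worked left to right from column 1).
Counting 14 along the worked row gives o.

Stitch:
o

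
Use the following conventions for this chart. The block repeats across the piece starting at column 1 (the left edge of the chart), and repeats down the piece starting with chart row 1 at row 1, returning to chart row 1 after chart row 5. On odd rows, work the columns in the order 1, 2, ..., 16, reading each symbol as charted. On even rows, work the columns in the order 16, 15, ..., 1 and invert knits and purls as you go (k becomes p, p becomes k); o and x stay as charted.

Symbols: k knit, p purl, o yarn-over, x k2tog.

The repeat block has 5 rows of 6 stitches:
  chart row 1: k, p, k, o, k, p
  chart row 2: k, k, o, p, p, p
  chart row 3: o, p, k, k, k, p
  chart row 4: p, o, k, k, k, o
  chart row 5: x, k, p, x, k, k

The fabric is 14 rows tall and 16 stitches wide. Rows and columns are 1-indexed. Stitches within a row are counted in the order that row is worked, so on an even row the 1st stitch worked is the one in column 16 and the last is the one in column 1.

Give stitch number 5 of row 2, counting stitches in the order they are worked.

For row 2: chart row = ((2-1) mod 5) + 1 = 2; this is a WS (even) row.
Chart row 2 tiled across columns 1-16: k k o p p p k k o p p p k k o p
Wrong side: read the tiled row from column 16 down to 1 and exchange k with p (leave o, x).
Row 2 as worked: k o p p k k k o p p k k k o p p
Stitch 5 in working order -> k

Stitch:
k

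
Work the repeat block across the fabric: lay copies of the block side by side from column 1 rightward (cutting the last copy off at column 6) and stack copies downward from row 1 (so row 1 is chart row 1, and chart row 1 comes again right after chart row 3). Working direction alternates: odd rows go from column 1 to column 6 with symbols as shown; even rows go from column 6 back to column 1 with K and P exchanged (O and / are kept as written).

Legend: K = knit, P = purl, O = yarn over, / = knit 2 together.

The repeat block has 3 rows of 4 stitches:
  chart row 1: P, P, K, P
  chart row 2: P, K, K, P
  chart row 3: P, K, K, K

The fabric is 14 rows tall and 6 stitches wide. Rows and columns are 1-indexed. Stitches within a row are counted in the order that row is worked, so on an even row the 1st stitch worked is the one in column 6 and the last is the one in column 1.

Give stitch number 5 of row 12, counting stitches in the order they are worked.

For row 12: chart row = ((12-1) mod 3) + 1 = 3; this is a WS (even) row.
Chart row 3 tiled across columns 1-6: P K K K P K
WS: work from column 6 back to column 1 (reverse the tiled row), swapping K<->P (O and / unchanged).
Row 12 as worked: P K P P P K
The 5th stitch worked is P.

== STITCH ==
P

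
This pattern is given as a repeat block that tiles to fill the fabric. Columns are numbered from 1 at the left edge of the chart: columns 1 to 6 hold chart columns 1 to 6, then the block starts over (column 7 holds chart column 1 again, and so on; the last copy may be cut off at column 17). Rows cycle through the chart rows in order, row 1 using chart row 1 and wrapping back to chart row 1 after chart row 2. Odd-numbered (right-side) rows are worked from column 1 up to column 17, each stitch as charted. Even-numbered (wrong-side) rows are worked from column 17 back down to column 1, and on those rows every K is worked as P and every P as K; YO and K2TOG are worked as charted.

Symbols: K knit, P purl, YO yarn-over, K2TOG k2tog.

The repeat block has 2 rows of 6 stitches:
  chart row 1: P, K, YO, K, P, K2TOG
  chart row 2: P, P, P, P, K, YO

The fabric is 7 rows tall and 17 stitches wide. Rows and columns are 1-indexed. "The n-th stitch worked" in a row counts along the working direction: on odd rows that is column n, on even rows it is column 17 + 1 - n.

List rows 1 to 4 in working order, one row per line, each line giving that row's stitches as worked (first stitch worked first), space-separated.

Row 1: chart row 1, RS - tile across columns 1-17 and work as-is.
Row 2: chart row 2, WS - tiled (columns 1-17): P P P P K YO P P P P K YO P P P P K; work from column 17 back to 1 with K<->P swapped.
Row 3: chart row 1, RS - tile across columns 1-17 and work as-is.
Row 4: chart row 2, WS - tiled (columns 1-17): P P P P K YO P P P P K YO P P P P K; work from column 17 back to 1 with K<->P swapped.

== ROWS AS WORKED ==
P K YO K P K2TOG P K YO K P K2TOG P K YO K P
P K K K K YO P K K K K YO P K K K K
P K YO K P K2TOG P K YO K P K2TOG P K YO K P
P K K K K YO P K K K K YO P K K K K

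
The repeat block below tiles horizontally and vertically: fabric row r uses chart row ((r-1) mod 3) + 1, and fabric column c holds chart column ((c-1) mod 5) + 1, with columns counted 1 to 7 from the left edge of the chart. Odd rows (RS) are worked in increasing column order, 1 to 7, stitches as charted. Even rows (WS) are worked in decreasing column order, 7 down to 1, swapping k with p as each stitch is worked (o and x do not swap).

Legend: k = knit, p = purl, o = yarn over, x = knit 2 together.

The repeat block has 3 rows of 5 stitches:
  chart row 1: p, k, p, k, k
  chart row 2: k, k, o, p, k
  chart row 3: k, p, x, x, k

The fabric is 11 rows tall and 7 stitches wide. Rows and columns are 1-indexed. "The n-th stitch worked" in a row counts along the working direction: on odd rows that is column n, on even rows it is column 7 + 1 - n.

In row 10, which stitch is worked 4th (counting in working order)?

Result:
p

Derivation:
For row 10: chart row = ((10-1) mod 3) + 1 = 1; this is a WS (even) row.
Chart row 1 tiled across columns 1-7: p k p k k p k
WS row: flip the tiled sequence (start at column 7) and apply k<->p; o and x stay.
Row 10 as worked: p k p p k p k
Counting 4 along the worked row gives p.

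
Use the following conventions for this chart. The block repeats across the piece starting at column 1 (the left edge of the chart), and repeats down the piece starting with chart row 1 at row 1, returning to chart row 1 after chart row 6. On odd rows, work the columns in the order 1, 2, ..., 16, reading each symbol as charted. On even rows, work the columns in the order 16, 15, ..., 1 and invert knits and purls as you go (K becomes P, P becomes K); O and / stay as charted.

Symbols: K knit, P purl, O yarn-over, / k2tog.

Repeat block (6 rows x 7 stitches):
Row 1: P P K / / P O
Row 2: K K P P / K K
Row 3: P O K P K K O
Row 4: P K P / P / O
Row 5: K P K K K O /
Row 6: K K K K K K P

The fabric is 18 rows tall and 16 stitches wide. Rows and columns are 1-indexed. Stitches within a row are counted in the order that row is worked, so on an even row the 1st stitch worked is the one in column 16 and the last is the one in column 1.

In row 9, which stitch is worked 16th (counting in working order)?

Result:
O

Derivation:
Row 9: (9-1) mod 6 = 2, so use chart row 3. Odd row -> RS.
Chart row 3 tiled across columns 1-16: P O K P K K O P O K P K K O P O
RS: work column 1 to column 16, symbols as charted — the tiled row is the row as worked.
Counting 16 along the worked row gives O.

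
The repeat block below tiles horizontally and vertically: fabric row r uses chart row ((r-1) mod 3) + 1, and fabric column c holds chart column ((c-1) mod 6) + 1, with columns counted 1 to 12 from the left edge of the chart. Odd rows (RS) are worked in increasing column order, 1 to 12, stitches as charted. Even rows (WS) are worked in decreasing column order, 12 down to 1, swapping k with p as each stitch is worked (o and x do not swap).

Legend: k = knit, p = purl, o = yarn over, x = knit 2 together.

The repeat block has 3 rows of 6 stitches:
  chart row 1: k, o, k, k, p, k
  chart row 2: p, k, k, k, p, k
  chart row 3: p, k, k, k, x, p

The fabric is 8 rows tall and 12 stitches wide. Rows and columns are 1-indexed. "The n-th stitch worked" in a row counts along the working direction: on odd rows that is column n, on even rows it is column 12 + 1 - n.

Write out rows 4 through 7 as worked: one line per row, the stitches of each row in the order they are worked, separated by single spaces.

Rows as worked:
p k p p o p p k p p o p
p k k k p k p k k k p k
k x p p p k k x p p p k
k o k k p k k o k k p k

Derivation:
Row 4: chart row 1, WS - tiled (columns 1-12): k o k k p k k o k k p k; work from column 12 back to 1 with k<->p swapped.
Row 5: chart row 2, RS - tile across columns 1-12 and work as-is.
Row 6: chart row 3, WS - tiled (columns 1-12): p k k k x p p k k k x p; work from column 12 back to 1 with k<->p swapped.
Row 7: chart row 1, RS - tile across columns 1-12 and work as-is.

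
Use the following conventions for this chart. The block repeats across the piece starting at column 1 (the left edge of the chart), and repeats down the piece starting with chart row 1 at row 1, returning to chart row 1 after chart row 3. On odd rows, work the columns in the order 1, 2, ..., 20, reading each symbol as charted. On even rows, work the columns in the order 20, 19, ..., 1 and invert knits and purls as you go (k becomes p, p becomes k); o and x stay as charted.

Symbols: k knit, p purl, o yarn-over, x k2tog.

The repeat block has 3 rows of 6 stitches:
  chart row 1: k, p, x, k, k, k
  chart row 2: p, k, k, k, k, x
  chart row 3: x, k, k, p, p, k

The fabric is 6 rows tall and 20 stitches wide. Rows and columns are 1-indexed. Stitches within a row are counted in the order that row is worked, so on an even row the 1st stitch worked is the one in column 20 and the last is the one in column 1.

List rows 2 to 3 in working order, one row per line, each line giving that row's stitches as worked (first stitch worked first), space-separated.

Row 2: chart row 2, WS - tiled (columns 1-20): p k k k k x p k k k k x p k k k k x p k; work from column 20 back to 1 with k<->p swapped.
Row 3: chart row 3, RS - tile across columns 1-20 and work as-is.

== ROWS AS WORKED ==
p k x p p p p k x p p p p k x p p p p k
x k k p p k x k k p p k x k k p p k x k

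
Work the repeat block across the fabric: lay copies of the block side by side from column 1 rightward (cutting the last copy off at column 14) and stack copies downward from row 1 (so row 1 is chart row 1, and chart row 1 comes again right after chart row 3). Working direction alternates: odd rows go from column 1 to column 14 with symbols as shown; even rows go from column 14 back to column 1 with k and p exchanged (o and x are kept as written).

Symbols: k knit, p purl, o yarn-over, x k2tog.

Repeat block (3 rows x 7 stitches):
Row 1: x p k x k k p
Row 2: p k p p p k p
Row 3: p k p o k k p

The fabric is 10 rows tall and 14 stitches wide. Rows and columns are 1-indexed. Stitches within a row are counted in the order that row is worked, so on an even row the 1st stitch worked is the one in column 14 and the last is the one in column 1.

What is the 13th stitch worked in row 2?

Stitch:
p

Derivation:
For row 2: chart row = ((2-1) mod 3) + 1 = 2; this is a WS (even) row.
Chart row 2 tiled across columns 1-14: p k p p p k p p k p p p k p
WS row: flip the tiled sequence (start at column 14) and apply k<->p; o and x stay.
Row 2 as worked: k p k k k p k k p k k k p k
Counting 13 along the worked row gives p.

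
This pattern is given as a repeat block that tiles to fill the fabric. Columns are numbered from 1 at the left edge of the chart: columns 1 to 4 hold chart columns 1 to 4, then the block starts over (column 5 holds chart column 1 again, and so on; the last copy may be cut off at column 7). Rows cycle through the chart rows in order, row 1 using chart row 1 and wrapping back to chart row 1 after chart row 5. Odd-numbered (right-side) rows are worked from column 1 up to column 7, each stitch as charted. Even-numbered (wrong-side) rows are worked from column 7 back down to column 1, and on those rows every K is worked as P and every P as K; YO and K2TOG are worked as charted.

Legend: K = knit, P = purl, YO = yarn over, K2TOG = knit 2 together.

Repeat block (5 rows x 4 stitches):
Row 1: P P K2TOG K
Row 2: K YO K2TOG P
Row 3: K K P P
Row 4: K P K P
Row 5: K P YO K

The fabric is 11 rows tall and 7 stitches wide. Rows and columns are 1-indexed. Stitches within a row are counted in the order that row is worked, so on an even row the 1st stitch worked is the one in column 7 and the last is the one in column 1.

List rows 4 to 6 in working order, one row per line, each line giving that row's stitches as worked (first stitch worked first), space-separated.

Row 4: chart row 4, WS - tiled (columns 1-7): K P K P K P K; work from column 7 back to 1 with K<->P swapped.
Row 5: chart row 5, RS - tile across columns 1-7 and work as-is.
Row 6: chart row 1, WS - tiled (columns 1-7): P P K2TOG K P P K2TOG; work from column 7 back to 1 with K<->P swapped.

Result:
P K P K P K P
K P YO K K P YO
K2TOG K K P K2TOG K K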